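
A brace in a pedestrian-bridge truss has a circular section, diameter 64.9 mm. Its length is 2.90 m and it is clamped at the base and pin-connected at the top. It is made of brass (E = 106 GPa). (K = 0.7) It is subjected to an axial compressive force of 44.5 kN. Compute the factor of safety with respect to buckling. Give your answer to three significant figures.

I = πd⁴/64 = π×64.9⁴/64 = 8.709×10^5 mm⁴
I = 8.709×10^5 mm⁴ = 8.709×10^-7 m⁴
Effective length L_e = K·L = 0.7 × 2.90 = 2.030 m
P_cr = π²EI / L_e² = π² × 106×10⁹ × 8.709×10^-7 / 2.030² = 2.211×10^5 N
Factor of safety n = P_cr / P = 221.09 / 44.5 = 4.97

n ≈ 4.97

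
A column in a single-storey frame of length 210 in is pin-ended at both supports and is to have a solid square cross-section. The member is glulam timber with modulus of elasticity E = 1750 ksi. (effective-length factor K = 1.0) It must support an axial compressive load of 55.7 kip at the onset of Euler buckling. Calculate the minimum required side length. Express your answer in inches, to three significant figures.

a ≈ 6.43 in

L_e = K·L = 1 × 210 = 210.0 in
Required I = P_cr·L_e²/(π²E) = 5.570×10^4 × 210.0² / (π² × 1.75×10^6) = 142.2 in⁴
Solid square: I = a⁴/12  ⇒  a = (12I)^(1/4) = (12×142.2)^(1/4) = 6.43 in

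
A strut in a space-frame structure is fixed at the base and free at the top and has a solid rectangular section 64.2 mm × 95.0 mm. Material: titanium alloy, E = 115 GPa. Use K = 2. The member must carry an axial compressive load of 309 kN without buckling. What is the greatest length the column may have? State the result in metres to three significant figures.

Buckling occurs about the weak axis: I_min = h·b³/12 with b = 64.2 mm (the shorter side).
I_min = 95.0×64.2³/12 = 2.095×10^6 mm⁴
I = 2.095×10^-6 m⁴
At the buckling limit P_cr = P = 3.090×10^5 N
From P_cr = π²EI/(K·L)²:  L = (1/K)·√(π²EI/P_cr) = (1/2)·√(π²×1.15×10^11×2.095×10^-6/3.090×10^5)
L = 1.39 m

L_max ≈ 1.39 m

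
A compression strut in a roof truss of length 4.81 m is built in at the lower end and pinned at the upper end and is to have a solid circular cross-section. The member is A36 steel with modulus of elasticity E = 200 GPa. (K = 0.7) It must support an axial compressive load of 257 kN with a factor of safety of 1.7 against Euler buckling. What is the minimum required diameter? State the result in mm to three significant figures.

Required P_cr = n·P = 1.7 × 257 = 436.9 kN
L_e = K·L = 0.7 × 4.81 = 3.367 m
Required I = P_cr·L_e²/(π²E) = 4.369×10^5 × 3.367² / (π² × 2.00×10^11) = 2.509×10^-6 m⁴
I_req = 2.509×10^6 mm⁴
Solid circle: I = πd⁴/64  ⇒  d = (64I/π)^(1/4) = (64×2.509×10^6/π)^(1/4) = 84.6 mm

d ≈ 84.6 mm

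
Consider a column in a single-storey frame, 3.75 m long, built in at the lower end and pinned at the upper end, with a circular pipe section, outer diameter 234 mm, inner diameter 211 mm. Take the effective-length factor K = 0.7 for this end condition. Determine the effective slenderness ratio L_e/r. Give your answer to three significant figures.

d_o = 234 mm, d_i = 211 mm
I = π(d_o⁴ − d_i⁴)/64 = π(234⁴ − 211.0⁴)/64 = 4.988×10^7 mm⁴
A = 8.039×10^3 mm²;  r_min = √(I/A) = √(4.988×10^7/8.039×10^3) = 78.77 mm
L_e = K·L = 0.7 × 3.75 m = 2.625 m = 2625.0 mm
λ = L_e / r_min = 2625.0 / 78.77 = 33.3

λ ≈ 33.3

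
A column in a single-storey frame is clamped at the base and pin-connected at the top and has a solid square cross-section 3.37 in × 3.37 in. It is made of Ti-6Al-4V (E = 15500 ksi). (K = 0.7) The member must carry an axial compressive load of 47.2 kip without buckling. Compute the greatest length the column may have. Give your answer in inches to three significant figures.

L_max ≈ 267 in

I = a⁴/12 = 3.37⁴/12 = 10.75 in⁴
At the buckling limit P_cr = P = 4.720×10^4 lb
From P_cr = π²EI/(K·L)²:  L = (1/K)·√(π²EI/P_cr) = (1/0.7)·√(π²×1.55×10^7×10.75/4.720×10^4)
L = 267 in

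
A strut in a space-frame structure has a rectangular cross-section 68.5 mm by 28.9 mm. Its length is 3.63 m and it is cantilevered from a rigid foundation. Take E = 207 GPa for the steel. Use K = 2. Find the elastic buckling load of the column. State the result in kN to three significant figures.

Buckling occurs about the weak axis: I_min = h·b³/12 with b = 28.9 mm (the shorter side).
I_min = 68.5×28.9³/12 = 1.378×10^5 mm⁴
I = 1.378×10^5 mm⁴ = 1.378×10^-7 m⁴
Effective length L_e = K·L = 2 × 3.63 = 7.260 m
P_cr = π²EI / L_e² = π² × 207×10⁹ × 1.378×10^-7 / 7.260² = 5.341×10^3 N

P_cr ≈ 5.34 kN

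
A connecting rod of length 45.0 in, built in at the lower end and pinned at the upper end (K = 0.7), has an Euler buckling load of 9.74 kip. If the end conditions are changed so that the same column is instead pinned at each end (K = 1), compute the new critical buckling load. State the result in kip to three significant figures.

P_cr ∝ 1/K², so P_cr,new = P_cr,old × (K_old/K_new)² = 9.74 × (0.7/1)²
= 9.74 × 0.4900 = 4.77 kip

P_cr ≈ 4.77 kip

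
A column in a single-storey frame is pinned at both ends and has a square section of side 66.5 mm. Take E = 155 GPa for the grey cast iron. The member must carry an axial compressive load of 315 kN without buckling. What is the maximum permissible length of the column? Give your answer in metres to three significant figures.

L_max ≈ 2.81 m

I = a⁴/12 = 66.5⁴/12 = 1.630×10^6 mm⁴
I = 1.630×10^-6 m⁴
At the buckling limit P_cr = P = 3.150×10^5 N
From P_cr = π²EI/(K·L)²:  L = (1/K)·√(π²EI/P_cr) = (1/1)·√(π²×1.55×10^11×1.630×10^-6/3.150×10^5)
L = 2.81 m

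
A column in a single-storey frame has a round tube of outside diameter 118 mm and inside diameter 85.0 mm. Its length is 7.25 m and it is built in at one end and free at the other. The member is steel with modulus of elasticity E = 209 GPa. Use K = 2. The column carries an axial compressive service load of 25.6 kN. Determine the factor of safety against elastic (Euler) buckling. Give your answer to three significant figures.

n ≈ 2.67

d_o = 118 mm, d_i = 85.0 mm
I = π(d_o⁴ − d_i⁴)/64 = π(118⁴ − 85.00⁴)/64 = 6.955×10^6 mm⁴
I = 6.955×10^6 mm⁴ = 6.955×10^-6 m⁴
Effective length L_e = K·L = 2 × 7.25 = 14.50 m
P_cr = π²EI / L_e² = π² × 209×10⁹ × 6.955×10^-6 / 14.50² = 6.823×10^4 N
Factor of safety n = P_cr / P = 68.231 / 25.6 = 2.67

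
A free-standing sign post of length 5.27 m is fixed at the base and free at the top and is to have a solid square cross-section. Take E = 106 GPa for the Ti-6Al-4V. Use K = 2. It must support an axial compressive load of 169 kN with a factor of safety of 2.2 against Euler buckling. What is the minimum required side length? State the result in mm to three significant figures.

Required P_cr = n·P = 2.2 × 169 = 371.8 kN
L_e = K·L = 2 × 5.27 = 10.54 m
Required I = P_cr·L_e²/(π²E) = 3.718×10^5 × 10.54² / (π² × 1.06×10^11) = 3.948×10^-5 m⁴
I_req = 3.948×10^7 mm⁴
Solid square: I = a⁴/12  ⇒  a = (12I)^(1/4) = (12×3.948×10^7)^(1/4) = 148 mm

a ≈ 148 mm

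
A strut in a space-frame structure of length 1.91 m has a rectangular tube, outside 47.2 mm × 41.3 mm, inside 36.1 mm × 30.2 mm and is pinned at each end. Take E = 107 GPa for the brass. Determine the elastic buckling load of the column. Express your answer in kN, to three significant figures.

P_cr ≈ 56.2 kN

Weak-axis I_min = (h_o·b_o³ − h_i·b_i³)/12 with b_o = 41.3, b_i = 30.20 mm (shorter outer/inner sides).
I_min = (47.2×41.3³ − 36.10×30.20³)/12 = 1.942×10^5 mm⁴
I = 1.942×10^5 mm⁴ = 1.942×10^-7 m⁴
Effective length L_e = K·L = 1 × 1.91 = 1.910 m
P_cr = π²EI / L_e² = π² × 107×10⁹ × 1.942×10^-7 / 1.910² = 5.622×10^4 N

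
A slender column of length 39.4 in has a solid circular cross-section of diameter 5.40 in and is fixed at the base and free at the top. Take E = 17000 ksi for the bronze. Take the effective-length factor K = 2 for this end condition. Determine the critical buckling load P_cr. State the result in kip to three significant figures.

I = πd⁴/64 = π×5.40⁴/64 = 41.74 in⁴
Effective length L_e = K·L = 2 × 39.4 = 78.80 in
P_cr = π²EI / L_e² = π² × 17000×10³ × 41.74 / 78.80² = 1.128×10^6 lb

P_cr ≈ 1130 kip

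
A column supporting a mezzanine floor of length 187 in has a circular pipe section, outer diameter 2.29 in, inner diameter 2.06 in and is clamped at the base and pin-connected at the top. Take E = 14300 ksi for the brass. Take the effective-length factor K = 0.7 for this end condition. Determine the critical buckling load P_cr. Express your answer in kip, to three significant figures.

d_o = 2.29 in, d_i = 2.06 in
I = π(d_o⁴ − d_i⁴)/64 = π(2.29⁴ − 2.060⁴)/64 = 0.4660 in⁴
Effective length L_e = K·L = 0.7 × 187 = 130.9 in
P_cr = π²EI / L_e² = π² × 14300×10³ × 0.4660 / 130.9² = 3.838×10^3 lb

P_cr ≈ 3.84 kip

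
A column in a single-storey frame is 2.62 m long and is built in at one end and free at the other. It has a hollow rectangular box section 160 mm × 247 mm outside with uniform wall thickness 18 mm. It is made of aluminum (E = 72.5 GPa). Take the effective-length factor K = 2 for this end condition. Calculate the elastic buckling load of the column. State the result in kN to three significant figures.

Inner dimensions: h_i = 247 − 2×18 = 211.0 mm, b_i = 160 − 2×18 = 124.0 mm
Weak-axis I_min = (h_o·b_o³ − h_i·b_i³)/12 with b_o = 160, b_i = 124.0 mm (shorter outer/inner sides).
I_min = (247×160³ − 211.0×124.0³)/12 = 5.078×10^7 mm⁴
I = 5.078×10^7 mm⁴ = 5.078×10^-5 m⁴
Effective length L_e = K·L = 2 × 2.62 = 5.240 m
P_cr = π²EI / L_e² = π² × 72.5×10⁹ × 5.078×10^-5 / 5.240² = 1.323×10^6 N

P_cr ≈ 1320 kN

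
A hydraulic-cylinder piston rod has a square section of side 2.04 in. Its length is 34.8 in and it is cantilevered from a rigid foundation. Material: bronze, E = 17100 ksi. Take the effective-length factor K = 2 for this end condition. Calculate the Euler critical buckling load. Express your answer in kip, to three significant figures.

I = a⁴/12 = 2.04⁴/12 = 1.443 in⁴
Effective length L_e = K·L = 2 × 34.8 = 69.60 in
P_cr = π²EI / L_e² = π² × 17100×10³ × 1.443 / 69.60² = 5.028×10^4 lb

P_cr ≈ 50.3 kip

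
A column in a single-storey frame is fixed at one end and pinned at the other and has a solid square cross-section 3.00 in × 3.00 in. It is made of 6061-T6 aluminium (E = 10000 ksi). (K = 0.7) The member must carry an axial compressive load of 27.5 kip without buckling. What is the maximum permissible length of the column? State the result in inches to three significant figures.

I = a⁴/12 = 3.00⁴/12 = 6.750 in⁴
At the buckling limit P_cr = P = 2.750×10^4 lb
From P_cr = π²EI/(K·L)²:  L = (1/K)·√(π²EI/P_cr) = (1/0.7)·√(π²×1.00×10^7×6.750/2.750×10^4)
L = 222 in

L_max ≈ 222 in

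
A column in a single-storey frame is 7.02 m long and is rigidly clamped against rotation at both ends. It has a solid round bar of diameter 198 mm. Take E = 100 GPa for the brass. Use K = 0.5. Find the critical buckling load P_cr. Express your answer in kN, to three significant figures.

P_cr ≈ 6040 kN

I = πd⁴/64 = π×198⁴/64 = 7.545×10^7 mm⁴
I = 7.545×10^7 mm⁴ = 7.545×10^-5 m⁴
Effective length L_e = K·L = 0.5 × 7.02 = 3.510 m
P_cr = π²EI / L_e² = π² × 100×10⁹ × 7.545×10^-5 / 3.510² = 6.044×10^6 N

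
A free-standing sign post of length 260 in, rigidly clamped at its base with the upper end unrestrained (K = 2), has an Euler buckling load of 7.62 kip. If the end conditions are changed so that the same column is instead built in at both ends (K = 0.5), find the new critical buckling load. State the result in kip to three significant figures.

P_cr ≈ 122 kip

P_cr ∝ 1/K², so P_cr,new = P_cr,old × (K_old/K_new)² = 7.62 × (2/0.5)²
= 7.62 × 16.00 = 122 kip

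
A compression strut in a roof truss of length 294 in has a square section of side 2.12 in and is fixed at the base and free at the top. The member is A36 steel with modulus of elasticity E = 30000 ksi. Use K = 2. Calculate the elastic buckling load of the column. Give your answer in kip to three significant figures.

I = a⁴/12 = 2.12⁴/12 = 1.683 in⁴
Effective length L_e = K·L = 2 × 294 = 588.0 in
P_cr = π²EI / L_e² = π² × 30000×10³ × 1.683 / 588.0² = 1.442×10^3 lb

P_cr ≈ 1.44 kip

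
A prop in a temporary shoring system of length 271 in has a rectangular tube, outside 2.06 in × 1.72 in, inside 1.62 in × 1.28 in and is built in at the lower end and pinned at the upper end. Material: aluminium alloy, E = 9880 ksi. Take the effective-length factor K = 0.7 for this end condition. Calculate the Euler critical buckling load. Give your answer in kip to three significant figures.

Weak-axis I_min = (h_o·b_o³ − h_i·b_i³)/12 with b_o = 1.72, b_i = 1.280 in (shorter outer/inner sides).
I_min = (2.06×1.72³ − 1.620×1.280³)/12 = 0.5904 in⁴
Effective length L_e = K·L = 0.7 × 271 = 189.7 in
P_cr = π²EI / L_e² = π² × 9880×10³ × 0.5904 / 189.7² = 1.600×10^3 lb

P_cr ≈ 1.60 kip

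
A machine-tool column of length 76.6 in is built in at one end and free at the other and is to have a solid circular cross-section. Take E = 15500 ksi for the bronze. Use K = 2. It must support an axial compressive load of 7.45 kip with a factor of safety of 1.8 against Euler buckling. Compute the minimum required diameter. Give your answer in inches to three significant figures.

Required P_cr = n·P = 1.8 × 7.45 = 13.41 kip
L_e = K·L = 2 × 76.6 = 153.2 in
Required I = P_cr·L_e²/(π²E) = 1.341×10^4 × 153.2² / (π² × 1.55×10^7) = 2.057 in⁴
Solid circle: I = πd⁴/64  ⇒  d = (64I/π)^(1/4) = (64×2.057/π)^(1/4) = 2.54 in

d ≈ 2.54 in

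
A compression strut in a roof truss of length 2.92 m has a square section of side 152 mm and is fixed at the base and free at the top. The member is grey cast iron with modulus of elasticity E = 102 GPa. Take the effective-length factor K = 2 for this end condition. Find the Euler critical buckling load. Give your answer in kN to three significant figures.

I = a⁴/12 = 152⁴/12 = 4.448×10^7 mm⁴
I = 4.448×10^7 mm⁴ = 4.448×10^-5 m⁴
Effective length L_e = K·L = 2 × 2.92 = 5.840 m
P_cr = π²EI / L_e² = π² × 102×10⁹ × 4.448×10^-5 / 5.840² = 1.313×10^6 N

P_cr ≈ 1310 kN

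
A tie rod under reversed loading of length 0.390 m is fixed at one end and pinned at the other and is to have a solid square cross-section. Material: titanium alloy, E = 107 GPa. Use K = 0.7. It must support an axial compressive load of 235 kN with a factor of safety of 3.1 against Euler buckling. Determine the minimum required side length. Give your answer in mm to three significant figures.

a ≈ 28.0 mm

Required P_cr = n·P = 3.1 × 235 = 728.5 kN
L_e = K·L = 0.7 × 0.390 = 0.2730 m
Required I = P_cr·L_e²/(π²E) = 7.285×10^5 × 0.2730² / (π² × 1.07×10^11) = 5.141×10^-8 m⁴
I_req = 5.141×10^4 mm⁴
Solid square: I = a⁴/12  ⇒  a = (12I)^(1/4) = (12×5.141×10^4)^(1/4) = 28.0 mm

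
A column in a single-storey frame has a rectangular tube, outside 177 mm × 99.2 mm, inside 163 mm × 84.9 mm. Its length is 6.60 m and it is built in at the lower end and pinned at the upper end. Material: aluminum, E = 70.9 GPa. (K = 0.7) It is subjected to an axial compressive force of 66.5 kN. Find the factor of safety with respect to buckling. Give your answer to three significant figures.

Weak-axis I_min = (h_o·b_o³ − h_i·b_i³)/12 with b_o = 99.2, b_i = 84.90 mm (shorter outer/inner sides).
I_min = (177×99.2³ − 163.0×84.90³)/12 = 6.086×10^6 mm⁴
I = 6.086×10^6 mm⁴ = 6.086×10^-6 m⁴
Effective length L_e = K·L = 0.7 × 6.60 = 4.620 m
P_cr = π²EI / L_e² = π² × 70.9×10⁹ × 6.086×10^-6 / 4.620² = 1.995×10^5 N
Factor of safety n = P_cr / P = 199.54 / 66.5 = 3.00

n ≈ 3.00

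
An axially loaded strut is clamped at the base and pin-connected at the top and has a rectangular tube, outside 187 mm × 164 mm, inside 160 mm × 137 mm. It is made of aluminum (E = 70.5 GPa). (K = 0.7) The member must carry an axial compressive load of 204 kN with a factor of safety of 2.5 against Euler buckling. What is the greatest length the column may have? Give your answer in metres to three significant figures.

Weak-axis I_min = (h_o·b_o³ − h_i·b_i³)/12 with b_o = 164, b_i = 137.0 mm (shorter outer/inner sides).
I_min = (187×164³ − 160.0×137.0³)/12 = 3.445×10^7 mm⁴
I = 3.445×10^-5 m⁴
Required critical load P_cr = n·P = 2.5 × 204 = 510.0 kN = 5.100×10^5 N
From P_cr = π²EI/(K·L)²:  L = (1/K)·√(π²EI/P_cr) = (1/0.7)·√(π²×7.05×10^10×3.445×10^-5/5.100×10^5)
L = 9.79 m

L_max ≈ 9.79 m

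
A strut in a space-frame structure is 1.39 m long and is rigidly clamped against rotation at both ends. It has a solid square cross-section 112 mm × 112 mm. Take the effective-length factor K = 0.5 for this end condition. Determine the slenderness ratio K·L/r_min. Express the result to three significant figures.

λ ≈ 21.5

For a square r = a/√12 = 112/√12 = 32.33 mm
L_e = K·L = 0.5 × 1.39 m = 0.6950 m = 695.00 mm
λ = L_e / r_min = 695.00 / 32.33 = 21.5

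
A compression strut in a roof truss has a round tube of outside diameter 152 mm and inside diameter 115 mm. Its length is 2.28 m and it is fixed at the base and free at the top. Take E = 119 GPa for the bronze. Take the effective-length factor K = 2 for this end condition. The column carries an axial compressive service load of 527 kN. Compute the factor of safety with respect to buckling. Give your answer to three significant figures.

d_o = 152 mm, d_i = 115 mm
I = π(d_o⁴ − d_i⁴)/64 = π(152⁴ − 115.0⁴)/64 = 1.762×10^7 mm⁴
I = 1.762×10^7 mm⁴ = 1.762×10^-5 m⁴
Effective length L_e = K·L = 2 × 2.28 = 4.560 m
P_cr = π²EI / L_e² = π² × 119×10⁹ × 1.762×10^-5 / 4.560² = 9.951×10^5 N
Factor of safety n = P_cr / P = 995.07 / 527 = 1.89

n ≈ 1.89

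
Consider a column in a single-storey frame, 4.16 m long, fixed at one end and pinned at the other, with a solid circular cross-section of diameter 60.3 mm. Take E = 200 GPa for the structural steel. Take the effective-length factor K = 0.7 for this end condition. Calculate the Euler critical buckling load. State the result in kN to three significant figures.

P_cr ≈ 151 kN

I = πd⁴/64 = π×60.3⁴/64 = 6.490×10^5 mm⁴
I = 6.490×10^5 mm⁴ = 6.490×10^-7 m⁴
Effective length L_e = K·L = 0.7 × 4.16 = 2.912 m
P_cr = π²EI / L_e² = π² × 200×10⁹ × 6.490×10^-7 / 2.912² = 1.511×10^5 N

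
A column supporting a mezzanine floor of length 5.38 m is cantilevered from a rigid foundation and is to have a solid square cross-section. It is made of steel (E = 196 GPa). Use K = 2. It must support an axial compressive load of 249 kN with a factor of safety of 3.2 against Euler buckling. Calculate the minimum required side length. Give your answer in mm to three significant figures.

a ≈ 155 mm

Required P_cr = n·P = 3.2 × 249 = 796.8 kN
L_e = K·L = 2 × 5.38 = 10.76 m
Required I = P_cr·L_e²/(π²E) = 7.968×10^5 × 10.76² / (π² × 1.96×10^11) = 4.769×10^-5 m⁴
I_req = 4.769×10^7 mm⁴
Solid square: I = a⁴/12  ⇒  a = (12I)^(1/4) = (12×4.769×10^7)^(1/4) = 155 mm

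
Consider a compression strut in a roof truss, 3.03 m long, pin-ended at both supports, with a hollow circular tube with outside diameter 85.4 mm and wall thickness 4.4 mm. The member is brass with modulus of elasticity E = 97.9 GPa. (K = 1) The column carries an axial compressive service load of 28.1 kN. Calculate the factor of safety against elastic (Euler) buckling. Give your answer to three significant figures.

n ≈ 3.45

Inner diameter d_i = 85.4 − 2×4.4 = 76.60 mm
I = π(d_o⁴ − d_i⁴)/64 = π(85.4⁴ − 76.60⁴)/64 = 9.210×10^5 mm⁴
I = 9.210×10^5 mm⁴ = 9.210×10^-7 m⁴
Effective length L_e = K·L = 1 × 3.03 = 3.030 m
P_cr = π²EI / L_e² = π² × 97.9×10⁹ × 9.210×10^-7 / 3.030² = 9.693×10^4 N
Factor of safety n = P_cr / P = 96.927 / 28.1 = 3.45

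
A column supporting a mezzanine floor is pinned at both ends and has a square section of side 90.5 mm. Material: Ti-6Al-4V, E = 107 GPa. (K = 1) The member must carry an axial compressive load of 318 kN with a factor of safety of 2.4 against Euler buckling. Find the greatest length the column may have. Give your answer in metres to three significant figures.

I = a⁴/12 = 90.5⁴/12 = 5.590×10^6 mm⁴
I = 5.590×10^-6 m⁴
Required critical load P_cr = n·P = 2.4 × 318 = 763.2 kN = 7.632×10^5 N
From P_cr = π²EI/(K·L)²:  L = (1/K)·√(π²EI/P_cr) = (1/1)·√(π²×1.07×10^11×5.590×10^-6/7.632×10^5)
L = 2.78 m

L_max ≈ 2.78 m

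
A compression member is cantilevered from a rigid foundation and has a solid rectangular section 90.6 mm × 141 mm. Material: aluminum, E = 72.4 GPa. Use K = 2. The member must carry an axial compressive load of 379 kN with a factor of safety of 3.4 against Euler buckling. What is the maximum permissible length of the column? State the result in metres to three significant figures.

L_max ≈ 1.10 m

Buckling occurs about the weak axis: I_min = h·b³/12 with b = 90.6 mm (the shorter side).
I_min = 141×90.6³/12 = 8.738×10^6 mm⁴
I = 8.738×10^-6 m⁴
Required critical load P_cr = n·P = 3.4 × 379 = 1289 kN = 1.289×10^6 N
From P_cr = π²EI/(K·L)²:  L = (1/K)·√(π²EI/P_cr) = (1/2)·√(π²×7.24×10^10×8.738×10^-6/1.289×10^6)
L = 1.10 m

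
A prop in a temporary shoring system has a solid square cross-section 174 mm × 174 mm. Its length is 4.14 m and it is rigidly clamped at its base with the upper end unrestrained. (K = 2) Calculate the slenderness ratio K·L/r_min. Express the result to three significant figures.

λ ≈ 165

I = a⁴/12 = 174⁴/12 = 7.639×10^7 mm⁴
A = 3.028×10^4 mm²;  r_min = √(I/A) = √(7.639×10^7/3.028×10^4) = 50.23 mm
L_e = K·L = 2 × 4.14 m = 8.280 m = 8280.0 mm
λ = L_e / r_min = 8280.0 / 50.23 = 165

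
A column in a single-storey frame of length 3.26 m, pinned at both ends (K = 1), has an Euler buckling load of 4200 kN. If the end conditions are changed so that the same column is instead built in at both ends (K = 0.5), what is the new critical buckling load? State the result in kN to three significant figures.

P_cr ≈ 16800 kN

P_cr ∝ 1/K², so P_cr,new = P_cr,old × (K_old/K_new)² = 4200 × (1/0.5)²
= 4200 × 4.000 = 16800 kN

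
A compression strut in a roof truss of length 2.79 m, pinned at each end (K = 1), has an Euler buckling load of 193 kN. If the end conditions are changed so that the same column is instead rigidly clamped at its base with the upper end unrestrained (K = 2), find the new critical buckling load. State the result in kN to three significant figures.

P_cr ∝ 1/K², so P_cr,new = P_cr,old × (K_old/K_new)² = 193 × (1/2)²
= 193 × 0.2500 = 48.2 kN

P_cr ≈ 48.2 kN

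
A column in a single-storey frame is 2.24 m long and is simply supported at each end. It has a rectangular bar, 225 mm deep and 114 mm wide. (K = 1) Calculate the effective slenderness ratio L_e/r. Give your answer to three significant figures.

For a rectangle r_min = b/√12 = 114/√12 = 32.91 mm
L_e = K·L = 1 × 2.24 m = 2.240 m = 2240.0 mm
λ = L_e / r_min = 2240.0 / 32.91 = 68.1

λ ≈ 68.1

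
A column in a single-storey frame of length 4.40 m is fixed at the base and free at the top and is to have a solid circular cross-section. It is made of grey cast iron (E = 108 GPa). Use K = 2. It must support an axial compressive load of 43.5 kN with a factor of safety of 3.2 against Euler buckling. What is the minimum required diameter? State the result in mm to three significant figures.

d ≈ 120 mm

Required P_cr = n·P = 3.2 × 43.5 = 139.2 kN
L_e = K·L = 2 × 4.40 = 8.800 m
Required I = P_cr·L_e²/(π²E) = 1.392×10^5 × 8.800² / (π² × 1.08×10^11) = 1.011×10^-5 m⁴
I_req = 1.011×10^7 mm⁴
Solid circle: I = πd⁴/64  ⇒  d = (64I/π)^(1/4) = (64×1.011×10^7/π)^(1/4) = 120 mm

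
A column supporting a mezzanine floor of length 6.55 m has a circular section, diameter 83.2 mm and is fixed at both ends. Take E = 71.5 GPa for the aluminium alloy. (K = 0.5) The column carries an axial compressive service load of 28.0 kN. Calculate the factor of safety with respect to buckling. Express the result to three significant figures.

I = πd⁴/64 = π×83.2⁴/64 = 2.352×10^6 mm⁴
I = 2.352×10^6 mm⁴ = 2.352×10^-6 m⁴
Effective length L_e = K·L = 0.5 × 6.55 = 3.275 m
P_cr = π²EI / L_e² = π² × 71.5×10⁹ × 2.352×10^-6 / 3.275² = 1.548×10^5 N
Factor of safety n = P_cr / P = 154.76 / 28.0 = 5.53

n ≈ 5.53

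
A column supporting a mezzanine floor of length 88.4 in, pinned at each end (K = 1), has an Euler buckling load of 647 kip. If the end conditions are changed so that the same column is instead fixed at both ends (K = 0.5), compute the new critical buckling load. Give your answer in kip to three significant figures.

P_cr ≈ 2590 kip

P_cr ∝ 1/K², so P_cr,new = P_cr,old × (K_old/K_new)² = 647 × (1/0.5)²
= 647 × 4.000 = 2590 kip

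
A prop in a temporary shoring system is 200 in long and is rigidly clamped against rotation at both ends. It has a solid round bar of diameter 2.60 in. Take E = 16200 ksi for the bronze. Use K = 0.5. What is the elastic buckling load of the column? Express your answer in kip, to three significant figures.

P_cr ≈ 35.9 kip

I = πd⁴/64 = π×2.60⁴/64 = 2.243 in⁴
Effective length L_e = K·L = 0.5 × 200 = 100.0 in
P_cr = π²EI / L_e² = π² × 16200×10³ × 2.243 / 100.0² = 3.587×10^4 lb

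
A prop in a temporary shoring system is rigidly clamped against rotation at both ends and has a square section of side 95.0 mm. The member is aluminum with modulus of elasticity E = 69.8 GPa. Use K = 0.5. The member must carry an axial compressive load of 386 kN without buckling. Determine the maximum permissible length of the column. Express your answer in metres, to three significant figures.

I = a⁴/12 = 95.0⁴/12 = 6.788×10^6 mm⁴
I = 6.788×10^-6 m⁴
At the buckling limit P_cr = P = 3.860×10^5 N
From P_cr = π²EI/(K·L)²:  L = (1/K)·√(π²EI/P_cr) = (1/0.5)·√(π²×6.98×10^10×6.788×10^-6/3.860×10^5)
L = 6.96 m

L_max ≈ 6.96 m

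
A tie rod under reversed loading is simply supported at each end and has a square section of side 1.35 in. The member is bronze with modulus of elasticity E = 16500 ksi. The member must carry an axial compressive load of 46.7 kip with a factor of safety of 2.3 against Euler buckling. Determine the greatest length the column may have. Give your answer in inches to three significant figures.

I = a⁴/12 = 1.35⁴/12 = 0.2768 in⁴
Required critical load P_cr = n·P = 2.3 × 46.7 = 107.4 kip = 1.074×10^5 lb
From P_cr = π²EI/(K·L)²:  L = (1/K)·√(π²EI/P_cr) = (1/1)·√(π²×1.65×10^7×0.2768/1.074×10^5)
L = 20.5 in

L_max ≈ 20.5 in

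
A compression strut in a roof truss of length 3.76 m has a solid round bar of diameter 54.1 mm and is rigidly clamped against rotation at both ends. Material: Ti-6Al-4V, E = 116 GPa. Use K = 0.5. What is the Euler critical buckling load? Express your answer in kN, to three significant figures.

P_cr ≈ 136 kN

I = πd⁴/64 = π×54.1⁴/64 = 4.205×10^5 mm⁴
I = 4.205×10^5 mm⁴ = 4.205×10^-7 m⁴
Effective length L_e = K·L = 0.5 × 3.76 = 1.880 m
P_cr = π²EI / L_e² = π² × 116×10⁹ × 4.205×10^-7 / 1.880² = 1.362×10^5 N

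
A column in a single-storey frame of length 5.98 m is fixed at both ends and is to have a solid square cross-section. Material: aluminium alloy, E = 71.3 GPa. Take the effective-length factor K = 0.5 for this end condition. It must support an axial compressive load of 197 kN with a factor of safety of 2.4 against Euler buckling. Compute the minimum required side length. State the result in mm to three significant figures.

a ≈ 92.1 mm

Required P_cr = n·P = 2.4 × 197 = 472.8 kN
L_e = K·L = 0.5 × 5.98 = 2.990 m
Required I = P_cr·L_e²/(π²E) = 4.728×10^5 × 2.990² / (π² × 7.13×10^10) = 6.007×10^-6 m⁴
I_req = 6.007×10^6 mm⁴
Solid square: I = a⁴/12  ⇒  a = (12I)^(1/4) = (12×6.007×10^6)^(1/4) = 92.1 mm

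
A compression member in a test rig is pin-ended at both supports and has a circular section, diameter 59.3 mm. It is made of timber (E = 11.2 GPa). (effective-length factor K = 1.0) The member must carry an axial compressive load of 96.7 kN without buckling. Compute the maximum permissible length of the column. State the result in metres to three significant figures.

L_max ≈ 0.833 m

I = πd⁴/64 = π×59.3⁴/64 = 6.070×10^5 mm⁴
I = 6.070×10^-7 m⁴
At the buckling limit P_cr = P = 9.670×10^4 N
From P_cr = π²EI/(K·L)²:  L = (1/K)·√(π²EI/P_cr) = (1/1)·√(π²×1.12×10^10×6.070×10^-7/9.670×10^4)
L = 0.833 m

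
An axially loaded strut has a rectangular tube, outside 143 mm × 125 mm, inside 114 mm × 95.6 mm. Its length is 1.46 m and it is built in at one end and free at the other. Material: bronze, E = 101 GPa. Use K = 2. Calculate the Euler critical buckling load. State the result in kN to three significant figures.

Weak-axis I_min = (h_o·b_o³ − h_i·b_i³)/12 with b_o = 125, b_i = 95.60 mm (shorter outer/inner sides).
I_min = (143×125³ − 114.0×95.60³)/12 = 1.497×10^7 mm⁴
I = 1.497×10^7 mm⁴ = 1.497×10^-5 m⁴
Effective length L_e = K·L = 2 × 1.46 = 2.920 m
P_cr = π²EI / L_e² = π² × 101×10⁹ × 1.497×10^-5 / 2.920² = 1.751×10^6 N

P_cr ≈ 1750 kN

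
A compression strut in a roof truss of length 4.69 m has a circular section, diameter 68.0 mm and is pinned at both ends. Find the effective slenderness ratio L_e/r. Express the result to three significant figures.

I = πd⁴/64 = π×68.0⁴/64 = 1.050×10^6 mm⁴
A = 3.632×10^3 mm²;  r_min = √(I/A) = √(1.050×10^6/3.632×10^3) = 17.00 mm
L_e = K·L = 1 × 4.69 m = 4.690 m = 4690.0 mm
λ = L_e / r_min = 4690.0 / 17.00 = 276

λ ≈ 276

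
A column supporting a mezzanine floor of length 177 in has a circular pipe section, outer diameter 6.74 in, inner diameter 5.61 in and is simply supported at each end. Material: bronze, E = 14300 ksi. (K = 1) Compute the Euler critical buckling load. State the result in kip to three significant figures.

d_o = 6.74 in, d_i = 5.61 in
I = π(d_o⁴ − d_i⁴)/64 = π(6.74⁴ − 5.610⁴)/64 = 52.68 in⁴
Effective length L_e = K·L = 1 × 177 = 177.0 in
P_cr = π²EI / L_e² = π² × 14300×10³ × 52.68 / 177.0² = 2.373×10^5 lb

P_cr ≈ 237 kip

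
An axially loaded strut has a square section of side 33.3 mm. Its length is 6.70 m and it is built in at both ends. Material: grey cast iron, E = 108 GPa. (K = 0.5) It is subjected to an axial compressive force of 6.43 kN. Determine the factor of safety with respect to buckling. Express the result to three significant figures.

n ≈ 1.51

I = a⁴/12 = 33.3⁴/12 = 1.025×10^5 mm⁴
I = 1.025×10^5 mm⁴ = 1.025×10^-7 m⁴
Effective length L_e = K·L = 0.5 × 6.70 = 3.350 m
P_cr = π²EI / L_e² = π² × 108×10⁹ × 1.025×10^-7 / 3.350² = 9.733×10^3 N
Factor of safety n = P_cr / P = 9.7326 / 6.43 = 1.51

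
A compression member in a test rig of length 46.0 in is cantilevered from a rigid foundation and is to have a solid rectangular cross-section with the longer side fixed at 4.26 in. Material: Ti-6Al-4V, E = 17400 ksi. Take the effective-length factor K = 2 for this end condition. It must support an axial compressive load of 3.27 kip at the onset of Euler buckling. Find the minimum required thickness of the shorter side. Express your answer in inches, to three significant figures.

b ≈ 0.769 in

L_e = K·L = 2 × 46.0 = 92.00 in
Required I = P_cr·L_e²/(π²E) = 3.270×10^3 × 92.00² / (π² × 1.74×10^7) = 0.1612 in⁴
Rectangle, weak axis: I_min = h·b³/12 with h = 4.26 in fixed  ⇒  b = (12I/h)^(1/3) = 0.769 in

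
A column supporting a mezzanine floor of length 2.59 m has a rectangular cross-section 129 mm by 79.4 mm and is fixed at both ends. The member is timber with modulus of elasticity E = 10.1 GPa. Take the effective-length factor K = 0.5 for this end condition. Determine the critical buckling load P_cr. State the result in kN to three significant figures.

Buckling occurs about the weak axis: I_min = h·b³/12 with b = 79.4 mm (the shorter side).
I_min = 129×79.4³/12 = 5.381×10^6 mm⁴
I = 5.381×10^6 mm⁴ = 5.381×10^-6 m⁴
Effective length L_e = K·L = 0.5 × 2.59 = 1.295 m
P_cr = π²EI / L_e² = π² × 10.1×10⁹ × 5.381×10^-6 / 1.295² = 3.199×10^5 N

P_cr ≈ 320 kN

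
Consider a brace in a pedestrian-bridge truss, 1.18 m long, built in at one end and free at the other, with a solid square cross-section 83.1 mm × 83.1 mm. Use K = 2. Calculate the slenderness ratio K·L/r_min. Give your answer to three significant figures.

For a square r = a/√12 = 83.1/√12 = 23.99 mm
L_e = K·L = 2 × 1.18 m = 2.360 m = 2360.0 mm
λ = L_e / r_min = 2360.0 / 23.99 = 98.4

λ ≈ 98.4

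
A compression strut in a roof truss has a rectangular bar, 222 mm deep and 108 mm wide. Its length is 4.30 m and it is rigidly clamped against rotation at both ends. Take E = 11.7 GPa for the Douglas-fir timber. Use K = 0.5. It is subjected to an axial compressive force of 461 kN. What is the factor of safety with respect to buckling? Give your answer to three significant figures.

Buckling occurs about the weak axis: I_min = h·b³/12 with b = 108 mm (the shorter side).
I_min = 222×108³/12 = 2.330×10^7 mm⁴
I = 2.330×10^7 mm⁴ = 2.330×10^-5 m⁴
Effective length L_e = K·L = 0.5 × 4.30 = 2.150 m
P_cr = π²EI / L_e² = π² × 11.7×10⁹ × 2.330×10^-5 / 2.150² = 5.822×10^5 N
Factor of safety n = P_cr / P = 582.17 / 461 = 1.26

n ≈ 1.26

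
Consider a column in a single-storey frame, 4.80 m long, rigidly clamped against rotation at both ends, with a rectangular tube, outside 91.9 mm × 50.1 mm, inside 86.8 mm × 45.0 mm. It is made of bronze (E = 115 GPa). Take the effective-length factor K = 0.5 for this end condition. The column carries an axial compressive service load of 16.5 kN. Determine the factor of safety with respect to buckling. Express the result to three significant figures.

Weak-axis I_min = (h_o·b_o³ − h_i·b_i³)/12 with b_o = 50.1, b_i = 45.00 mm (shorter outer/inner sides).
I_min = (91.9×50.1³ − 86.80×45.00³)/12 = 3.039×10^5 mm⁴
I = 3.039×10^5 mm⁴ = 3.039×10^-7 m⁴
Effective length L_e = K·L = 0.5 × 4.80 = 2.400 m
P_cr = π²EI / L_e² = π² × 115×10⁹ × 3.039×10^-7 / 2.400² = 5.989×10^4 N
Factor of safety n = P_cr / P = 59.885 / 16.5 = 3.63

n ≈ 3.63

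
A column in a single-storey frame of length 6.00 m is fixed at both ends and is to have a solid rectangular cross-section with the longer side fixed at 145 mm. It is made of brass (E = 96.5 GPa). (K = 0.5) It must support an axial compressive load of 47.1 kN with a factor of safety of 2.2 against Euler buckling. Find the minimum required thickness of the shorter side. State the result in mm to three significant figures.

Required P_cr = n·P = 2.2 × 47.1 = 103.6 kN
L_e = K·L = 0.5 × 6.00 = 3.000 m
Required I = P_cr·L_e²/(π²E) = 1.036×10^5 × 3.000² / (π² × 9.65×10^10) = 9.792×10^-7 m⁴
I_req = 9.792×10^5 mm⁴
Rectangle, weak axis: I_min = h·b³/12 with h = 145 mm fixed  ⇒  b = (12I/h)^(1/3) = 43.3 mm

b ≈ 43.3 mm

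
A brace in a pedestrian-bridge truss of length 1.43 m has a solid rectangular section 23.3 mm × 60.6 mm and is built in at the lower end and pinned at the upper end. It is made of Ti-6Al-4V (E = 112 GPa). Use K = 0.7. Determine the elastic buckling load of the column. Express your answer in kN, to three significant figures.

Buckling occurs about the weak axis: I_min = h·b³/12 with b = 23.3 mm (the shorter side).
I_min = 60.6×23.3³/12 = 6.388×10^4 mm⁴
I = 6.388×10^4 mm⁴ = 6.388×10^-8 m⁴
Effective length L_e = K·L = 0.7 × 1.43 = 1.001 m
P_cr = π²EI / L_e² = π² × 112×10⁹ × 6.388×10^-8 / 1.001² = 7.047×10^4 N

P_cr ≈ 70.5 kN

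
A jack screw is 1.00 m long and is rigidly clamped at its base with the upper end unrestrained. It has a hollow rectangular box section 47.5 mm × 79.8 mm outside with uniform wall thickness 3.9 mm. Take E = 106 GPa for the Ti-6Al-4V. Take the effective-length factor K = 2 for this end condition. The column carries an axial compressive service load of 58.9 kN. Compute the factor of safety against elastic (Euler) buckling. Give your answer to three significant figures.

Inner dimensions: h_i = 79.8 − 2×3.9 = 72.00 mm, b_i = 47.5 − 2×3.9 = 39.70 mm
Weak-axis I_min = (h_o·b_o³ − h_i·b_i³)/12 with b_o = 47.5, b_i = 39.70 mm (shorter outer/inner sides).
I_min = (79.8×47.5³ − 72.00×39.70³)/12 = 3.373×10^5 mm⁴
I = 3.373×10^5 mm⁴ = 3.373×10^-7 m⁴
Effective length L_e = K·L = 2 × 1.00 = 2.000 m
P_cr = π²EI / L_e² = π² × 106×10⁹ × 3.373×10^-7 / 2.000² = 8.821×10^4 N
Factor of safety n = P_cr / P = 88.211 / 58.9 = 1.50

n ≈ 1.50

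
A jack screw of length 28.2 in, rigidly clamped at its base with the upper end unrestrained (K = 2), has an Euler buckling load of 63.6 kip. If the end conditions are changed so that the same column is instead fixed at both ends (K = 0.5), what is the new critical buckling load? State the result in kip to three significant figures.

P_cr ∝ 1/K², so P_cr,new = P_cr,old × (K_old/K_new)² = 63.6 × (2/0.5)²
= 63.6 × 16.00 = 1020 kip

P_cr ≈ 1020 kip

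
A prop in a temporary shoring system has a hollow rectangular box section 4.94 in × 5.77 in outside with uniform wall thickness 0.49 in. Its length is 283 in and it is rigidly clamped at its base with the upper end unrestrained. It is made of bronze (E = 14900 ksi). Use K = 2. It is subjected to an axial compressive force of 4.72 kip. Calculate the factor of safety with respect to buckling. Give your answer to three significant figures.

n ≈ 3.23

Inner dimensions: h_i = 5.77 − 2×0.49 = 4.790 in, b_i = 4.94 − 2×0.49 = 3.960 in
Weak-axis I_min = (h_o·b_o³ − h_i·b_i³)/12 with b_o = 4.94, b_i = 3.960 in (shorter outer/inner sides).
I_min = (5.77×4.94³ − 4.790×3.960³)/12 = 33.18 in⁴
Effective length L_e = K·L = 2 × 283 = 566.0 in
P_cr = π²EI / L_e² = π² × 14900×10³ × 33.18 / 566.0² = 1.523×10^4 lb
Factor of safety n = P_cr / P = 15.230 / 4.72 = 3.23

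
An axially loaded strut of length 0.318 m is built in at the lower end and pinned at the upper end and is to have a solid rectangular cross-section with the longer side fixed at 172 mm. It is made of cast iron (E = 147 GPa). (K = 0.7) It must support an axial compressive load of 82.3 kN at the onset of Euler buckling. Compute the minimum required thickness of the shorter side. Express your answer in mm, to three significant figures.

b ≈ 5.81 mm

L_e = K·L = 0.7 × 0.318 = 0.2226 m
Required I = P_cr·L_e²/(π²E) = 8.230×10^4 × 0.2226² / (π² × 1.47×10^11) = 2.811×10^-9 m⁴
I_req = 2.811×10^3 mm⁴
Rectangle, weak axis: I_min = h·b³/12 with h = 172 mm fixed  ⇒  b = (12I/h)^(1/3) = 5.81 mm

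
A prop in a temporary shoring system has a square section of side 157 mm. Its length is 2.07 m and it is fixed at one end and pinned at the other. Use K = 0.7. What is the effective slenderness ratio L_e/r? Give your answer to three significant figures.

I = a⁴/12 = 157⁴/12 = 5.063×10^7 mm⁴
A = 2.465×10^4 mm²;  r_min = √(I/A) = √(5.063×10^7/2.465×10^4) = 45.32 mm
L_e = K·L = 0.7 × 2.07 m = 1.449 m = 1449.0 mm
λ = L_e / r_min = 1449.0 / 45.32 = 32.0

λ ≈ 32.0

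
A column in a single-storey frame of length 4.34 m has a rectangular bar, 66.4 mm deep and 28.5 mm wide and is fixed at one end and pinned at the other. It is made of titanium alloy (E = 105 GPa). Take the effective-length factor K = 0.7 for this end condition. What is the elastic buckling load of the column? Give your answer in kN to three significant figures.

Buckling occurs about the weak axis: I_min = h·b³/12 with b = 28.5 mm (the shorter side).
I_min = 66.4×28.5³/12 = 1.281×10^5 mm⁴
I = 1.281×10^5 mm⁴ = 1.281×10^-7 m⁴
Effective length L_e = K·L = 0.7 × 4.34 = 3.038 m
P_cr = π²EI / L_e² = π² × 105×10⁹ × 1.281×10^-7 / 3.038² = 1.438×10^4 N

P_cr ≈ 14.4 kN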